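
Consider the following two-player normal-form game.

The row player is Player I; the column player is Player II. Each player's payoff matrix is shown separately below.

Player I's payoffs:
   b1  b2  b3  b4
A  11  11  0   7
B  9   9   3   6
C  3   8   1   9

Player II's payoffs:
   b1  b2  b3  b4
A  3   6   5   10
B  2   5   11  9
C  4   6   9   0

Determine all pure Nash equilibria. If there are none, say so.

Player I against b1: payoffs 11, 9, 3 → best response A.
Player I against b2: payoffs 11, 9, 8 → best response A.
Player I against b3: payoffs 0, 3, 1 → best response B.
Player I against b4: payoffs 7, 6, 9 → best response C.
Player II against A: payoffs 3, 6, 5, 10 → best response b4.
Player II against B: payoffs 2, 5, 11, 9 → best response b3.
Player II against C: payoffs 4, 6, 9, 0 → best response b3.
Mutual best responses: (B, b3).

Pure NE: (B, b3)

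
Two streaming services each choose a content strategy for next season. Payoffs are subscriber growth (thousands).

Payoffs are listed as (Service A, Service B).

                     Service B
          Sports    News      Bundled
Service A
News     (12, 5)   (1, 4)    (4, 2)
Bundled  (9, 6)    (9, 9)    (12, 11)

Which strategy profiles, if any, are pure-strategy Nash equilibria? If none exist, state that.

(News, Sports): Service A gets 12, best alternative 9; Service B gets 5, best alternative 4. No profitable deviation — NE.
(News, News): Service A can switch to Bundled (1 → 9). Not NE.
(News, Bundled): Service A can switch to Bundled (4 → 12). Not NE.
(Bundled, Sports): Service A can switch to News (9 → 12). Not NE.
(Bundled, News): Service B can switch to Bundled (9 → 11). Not NE.
(Bundled, Bundled): Service A gets 12, best alternative 4; Service B gets 11, best alternative 9. No profitable deviation — NE.

The pure Nash equilibria are (News, Sports) and (Bundled, Bundled).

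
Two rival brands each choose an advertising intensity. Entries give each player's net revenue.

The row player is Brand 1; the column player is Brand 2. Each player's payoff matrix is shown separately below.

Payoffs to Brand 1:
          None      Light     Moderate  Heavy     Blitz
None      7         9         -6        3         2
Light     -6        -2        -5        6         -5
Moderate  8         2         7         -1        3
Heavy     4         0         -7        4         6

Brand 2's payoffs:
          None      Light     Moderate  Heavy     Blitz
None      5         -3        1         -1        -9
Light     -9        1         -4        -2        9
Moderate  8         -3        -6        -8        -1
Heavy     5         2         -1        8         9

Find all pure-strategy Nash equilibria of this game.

(Moderate, None); (Heavy, Blitz)

(None, None): Brand 1 can switch to Moderate (7 → 8). Not NE.
(None, Light): Brand 2 can switch to None (-3 → 5). Not NE.
(None, Moderate): Brand 1 can switch to Light (-6 → -5). Not NE.
(None, Heavy): Brand 1 can switch to Light (3 → 6). Not NE.
(None, Blitz): Brand 1 can switch to Moderate (2 → 3). Not NE.
(Light, None): Brand 1 can switch to None (-6 → 7). Not NE.
(Light, Light): Brand 1 can switch to None (-2 → 9). Not NE.
(Light, Moderate): Brand 1 can switch to Moderate (-5 → 7). Not NE.
(Light, Heavy): Brand 2 can switch to Light (-2 → 1). Not NE.
(Light, Blitz): Brand 1 can switch to None (-5 → 2). Not NE.
(Moderate, None): Brand 1 gets 8, best alternative 7; Brand 2 gets 8, best alternative -1. No profitable deviation — NE.
(Moderate, Light): Brand 1 can switch to None (2 → 9). Not NE.
(Moderate, Moderate): Brand 2 can switch to None (-6 → 8). Not NE.
(Heavy, Blitz): Brand 1 gets 6, best alternative 3; Brand 2 gets 9, best alternative 8. No profitable deviation — NE.
(The remaining 6 profiles each have a profitable deviation by the same check.)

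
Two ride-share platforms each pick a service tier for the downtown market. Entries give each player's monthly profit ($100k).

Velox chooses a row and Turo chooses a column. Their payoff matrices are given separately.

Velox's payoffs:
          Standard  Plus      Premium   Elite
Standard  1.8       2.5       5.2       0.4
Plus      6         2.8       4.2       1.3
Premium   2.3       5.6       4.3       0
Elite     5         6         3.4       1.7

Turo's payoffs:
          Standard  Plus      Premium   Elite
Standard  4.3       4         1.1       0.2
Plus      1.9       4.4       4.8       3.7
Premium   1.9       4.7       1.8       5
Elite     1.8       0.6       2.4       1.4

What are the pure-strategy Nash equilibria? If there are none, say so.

No pure-strategy Nash equilibrium.

(Standard, Standard): Velox can switch to Plus (1.8 → 6). Not NE.
(Standard, Plus): Velox can switch to Plus (2.5 → 2.8). Not NE.
(Standard, Premium): Turo can switch to Standard (1.1 → 4.3). Not NE.
(Standard, Elite): Velox can switch to Plus (0.4 → 1.3). Not NE.
(Plus, Standard): Turo can switch to Plus (1.9 → 4.4). Not NE.
(Plus, Plus): Velox can switch to Premium (2.8 → 5.6). Not NE.
(Plus, Premium): Velox can switch to Standard (4.2 → 5.2). Not NE.
(Plus, Elite): Velox can switch to Elite (1.3 → 1.7). Not NE.
(Premium, Standard): Velox can switch to Plus (2.3 → 6). Not NE.
(Premium, Plus): Velox can switch to Elite (5.6 → 6). Not NE.
(Premium, Premium): Velox can switch to Standard (4.3 → 5.2). Not NE.
(Premium, Elite): Velox can switch to Standard (0 → 0.4). Not NE.
(The remaining 4 profiles each have a profitable deviation by the same check.)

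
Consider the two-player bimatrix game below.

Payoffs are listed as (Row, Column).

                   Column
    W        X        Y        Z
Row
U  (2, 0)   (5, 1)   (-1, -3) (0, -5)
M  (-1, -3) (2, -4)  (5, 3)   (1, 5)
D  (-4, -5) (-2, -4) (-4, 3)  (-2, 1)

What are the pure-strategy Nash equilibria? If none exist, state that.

(U, X) and (M, Z)

Row against W: payoffs 2, -1, -4 → best response U.
Row against X: payoffs 5, 2, -2 → best response U.
Row against Y: payoffs -1, 5, -4 → best response M.
Row against Z: payoffs 0, 1, -2 → best response M.
Column against U: payoffs 0, 1, -3, -5 → best response X.
Column against M: payoffs -3, -4, 3, 5 → best response Z.
Column against D: payoffs -5, -4, 3, 1 → best response Y.
Mutual best responses: (U, X); (M, Z).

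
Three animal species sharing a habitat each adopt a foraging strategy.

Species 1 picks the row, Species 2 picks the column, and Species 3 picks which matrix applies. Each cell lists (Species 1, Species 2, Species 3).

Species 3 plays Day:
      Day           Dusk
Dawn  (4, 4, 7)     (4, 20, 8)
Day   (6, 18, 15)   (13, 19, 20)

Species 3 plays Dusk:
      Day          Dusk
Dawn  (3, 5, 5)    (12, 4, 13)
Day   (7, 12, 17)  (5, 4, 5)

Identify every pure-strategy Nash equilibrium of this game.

(Day, Day, Dusk) and (Day, Dusk, Day)

For each player, find the best response to each opponent profile; mutual best responses are the pure NE.
Species 1 against (Day, Day): payoffs 4, 6 → best response Day.
Species 1 against (Day, Dusk): payoffs 3, 7 → best response Day.
Species 1 against (Dusk, Day): payoffs 4, 13 → best response Day.
Species 1 against (Dusk, Dusk): payoffs 12, 5 → best response Dawn.
Species 2 against (Dawn, Day): payoffs 4, 20 → best response Dusk.
Species 2 against (Dawn, Dusk): payoffs 5, 4 → best response Day.
Species 2 against (Day, Day): payoffs 18, 19 → best response Dusk.
Species 2 against (Day, Dusk): payoffs 12, 4 → best response Day.
Species 3 against (Dawn, Day): payoffs 7, 5 → best response Day.
Species 3 against (Dawn, Dusk): payoffs 8, 13 → best response Dusk.
Species 3 against (Day, Day): payoffs 15, 17 → best response Dusk.
Species 3 against (Day, Dusk): payoffs 20, 5 → best response Day.
Mutual best responses: (Day, Day, Dusk); (Day, Dusk, Day).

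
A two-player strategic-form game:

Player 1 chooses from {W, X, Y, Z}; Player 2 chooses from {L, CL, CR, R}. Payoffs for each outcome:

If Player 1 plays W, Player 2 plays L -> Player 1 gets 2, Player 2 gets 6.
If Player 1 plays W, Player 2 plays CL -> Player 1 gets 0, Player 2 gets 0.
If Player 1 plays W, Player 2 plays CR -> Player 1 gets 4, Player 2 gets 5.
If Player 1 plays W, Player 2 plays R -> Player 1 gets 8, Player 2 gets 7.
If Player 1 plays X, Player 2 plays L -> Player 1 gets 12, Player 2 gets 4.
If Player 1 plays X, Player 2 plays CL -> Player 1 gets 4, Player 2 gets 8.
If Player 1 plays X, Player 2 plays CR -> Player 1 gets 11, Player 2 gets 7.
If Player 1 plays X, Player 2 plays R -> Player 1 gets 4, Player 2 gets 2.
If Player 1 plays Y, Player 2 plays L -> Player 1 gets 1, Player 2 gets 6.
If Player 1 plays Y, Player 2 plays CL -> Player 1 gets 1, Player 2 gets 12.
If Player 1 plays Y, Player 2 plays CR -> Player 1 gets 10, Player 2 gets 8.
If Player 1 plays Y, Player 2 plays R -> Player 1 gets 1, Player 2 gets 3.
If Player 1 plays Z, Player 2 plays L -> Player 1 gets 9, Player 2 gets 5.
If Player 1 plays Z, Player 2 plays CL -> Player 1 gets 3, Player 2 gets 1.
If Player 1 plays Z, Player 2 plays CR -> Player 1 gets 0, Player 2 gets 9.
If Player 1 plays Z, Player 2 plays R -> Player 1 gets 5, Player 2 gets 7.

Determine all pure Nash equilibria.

Pure-strategy Nash equilibria: (W, R), (X, CL)

Player 1 against L: payoffs 2, 12, 1, 9 → best response X.
Player 1 against CL: payoffs 0, 4, 1, 3 → best response X.
Player 1 against CR: payoffs 4, 11, 10, 0 → best response X.
Player 1 against R: payoffs 8, 4, 1, 5 → best response W.
Player 2 against W: payoffs 6, 0, 5, 7 → best response R.
Player 2 against X: payoffs 4, 8, 7, 2 → best response CL.
Player 2 against Y: payoffs 6, 12, 8, 3 → best response CL.
Player 2 against Z: payoffs 5, 1, 9, 7 → best response CR.
Mutual best responses: (W, R); (X, CL).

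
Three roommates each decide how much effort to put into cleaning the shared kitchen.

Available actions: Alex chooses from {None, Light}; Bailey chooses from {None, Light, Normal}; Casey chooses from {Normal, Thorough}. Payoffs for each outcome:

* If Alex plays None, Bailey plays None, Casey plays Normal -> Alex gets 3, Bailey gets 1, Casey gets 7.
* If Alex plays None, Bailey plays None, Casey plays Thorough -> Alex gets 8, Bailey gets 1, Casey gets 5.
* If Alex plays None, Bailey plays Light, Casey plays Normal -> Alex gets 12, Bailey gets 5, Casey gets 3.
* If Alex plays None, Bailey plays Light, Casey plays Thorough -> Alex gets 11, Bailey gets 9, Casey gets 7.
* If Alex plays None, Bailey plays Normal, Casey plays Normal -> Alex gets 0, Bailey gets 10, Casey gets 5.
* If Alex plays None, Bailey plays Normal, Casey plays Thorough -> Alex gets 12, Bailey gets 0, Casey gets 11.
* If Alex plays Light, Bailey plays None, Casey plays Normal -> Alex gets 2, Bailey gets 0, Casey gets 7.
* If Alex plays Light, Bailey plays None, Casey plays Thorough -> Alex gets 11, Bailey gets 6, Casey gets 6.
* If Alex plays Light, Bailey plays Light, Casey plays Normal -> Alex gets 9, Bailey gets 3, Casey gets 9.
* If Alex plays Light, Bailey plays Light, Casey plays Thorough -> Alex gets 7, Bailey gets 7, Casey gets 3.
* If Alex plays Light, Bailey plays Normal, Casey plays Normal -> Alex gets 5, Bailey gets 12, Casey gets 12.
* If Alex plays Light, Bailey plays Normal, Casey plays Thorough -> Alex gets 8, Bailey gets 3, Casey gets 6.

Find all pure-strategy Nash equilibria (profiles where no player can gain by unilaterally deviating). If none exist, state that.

Pure-strategy Nash equilibria: (None, Light, Thorough); (Light, Normal, Normal)

(None, None, Normal): Bailey can switch to Light (1 → 5). Not NE.
(None, None, Thorough): Alex can switch to Light (8 → 11). Not NE.
(None, Light, Normal): Bailey can switch to Normal (5 → 10). Not NE.
(None, Light, Thorough): Alex gets 11, best alternative 7; Bailey gets 9, best alternative 1; Casey gets 7, best alternative 3. No profitable deviation — NE.
(None, Normal, Normal): Alex can switch to Light (0 → 5). Not NE.
(None, Normal, Thorough): Bailey can switch to None (0 → 1). Not NE.
(Light, None, Normal): Alex can switch to None (2 → 3). Not NE.
(Light, None, Thorough): Bailey can switch to Light (6 → 7). Not NE.
(Light, Light, Normal): Alex can switch to None (9 → 12). Not NE.
(Light, Light, Thorough): Alex can switch to None (7 → 11). Not NE.
(Light, Normal, Normal): Alex gets 5, best alternative 0; Bailey gets 12, best alternative 3; Casey gets 12, best alternative 6. No profitable deviation — NE.
(Light, Normal, Thorough): Alex can switch to None (8 → 12). Not NE.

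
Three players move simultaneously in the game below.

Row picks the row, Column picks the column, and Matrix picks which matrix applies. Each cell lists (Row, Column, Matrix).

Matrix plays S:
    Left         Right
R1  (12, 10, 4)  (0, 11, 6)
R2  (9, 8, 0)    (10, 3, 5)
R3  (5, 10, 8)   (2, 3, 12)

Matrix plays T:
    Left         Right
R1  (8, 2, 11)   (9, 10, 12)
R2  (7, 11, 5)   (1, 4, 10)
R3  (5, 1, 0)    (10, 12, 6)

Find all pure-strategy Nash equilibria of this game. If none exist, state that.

No pure-strategy Nash equilibrium.

For each player, find the best response to each opponent profile; mutual best responses are the pure NE.
Row against (Left, S): payoffs 12, 9, 5 → best response R1.
Row against (Left, T): payoffs 8, 7, 5 → best response R1.
Row against (Right, S): payoffs 0, 10, 2 → best response R2.
Row against (Right, T): payoffs 9, 1, 10 → best response R3.
Column against (R1, S): payoffs 10, 11 → best response Right.
Column against (R1, T): payoffs 2, 10 → best response Right.
Column against (R2, S): payoffs 8, 3 → best response Left.
Column against (R2, T): payoffs 11, 4 → best response Left.
Column against (R3, S): payoffs 10, 3 → best response Left.
Column against (R3, T): payoffs 1, 12 → best response Right.
Matrix against (R1, Left): payoffs 4, 11 → best response T.
Matrix against (R1, Right): payoffs 6, 12 → best response T.
Matrix against (R2, Left): payoffs 0, 5 → best response T.
Matrix against (R2, Right): payoffs 5, 10 → best response T.
Matrix against (R3, Left): payoffs 8, 0 → best response S.
Matrix against (R3, Right): payoffs 12, 6 → best response S.
No profile is a mutual best response for all players.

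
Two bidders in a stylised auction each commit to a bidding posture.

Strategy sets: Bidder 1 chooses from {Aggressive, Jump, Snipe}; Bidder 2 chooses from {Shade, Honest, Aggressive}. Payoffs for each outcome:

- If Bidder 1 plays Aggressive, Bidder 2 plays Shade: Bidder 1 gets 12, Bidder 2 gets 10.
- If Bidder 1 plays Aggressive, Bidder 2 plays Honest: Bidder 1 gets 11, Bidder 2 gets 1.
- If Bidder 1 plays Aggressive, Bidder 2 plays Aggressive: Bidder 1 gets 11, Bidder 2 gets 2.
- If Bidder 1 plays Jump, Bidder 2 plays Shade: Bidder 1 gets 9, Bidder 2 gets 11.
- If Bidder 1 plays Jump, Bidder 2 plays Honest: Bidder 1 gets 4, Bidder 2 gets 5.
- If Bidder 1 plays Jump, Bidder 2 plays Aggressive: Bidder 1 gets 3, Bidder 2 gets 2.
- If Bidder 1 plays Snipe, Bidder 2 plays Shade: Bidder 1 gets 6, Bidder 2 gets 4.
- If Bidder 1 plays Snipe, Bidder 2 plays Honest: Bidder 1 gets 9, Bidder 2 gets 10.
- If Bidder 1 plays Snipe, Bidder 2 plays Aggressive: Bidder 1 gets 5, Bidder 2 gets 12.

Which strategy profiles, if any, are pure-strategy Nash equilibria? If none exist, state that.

Bidder 1 against Shade: payoffs 12, 9, 6 → best response Aggressive.
Bidder 1 against Honest: payoffs 11, 4, 9 → best response Aggressive.
Bidder 1 against Aggressive: payoffs 11, 3, 5 → best response Aggressive.
Bidder 2 against Aggressive: payoffs 10, 1, 2 → best response Shade.
Bidder 2 against Jump: payoffs 11, 5, 2 → best response Shade.
Bidder 2 against Snipe: payoffs 4, 10, 12 → best response Aggressive.
Mutual best responses: (Aggressive, Shade).

Pure NE: (Aggressive, Shade)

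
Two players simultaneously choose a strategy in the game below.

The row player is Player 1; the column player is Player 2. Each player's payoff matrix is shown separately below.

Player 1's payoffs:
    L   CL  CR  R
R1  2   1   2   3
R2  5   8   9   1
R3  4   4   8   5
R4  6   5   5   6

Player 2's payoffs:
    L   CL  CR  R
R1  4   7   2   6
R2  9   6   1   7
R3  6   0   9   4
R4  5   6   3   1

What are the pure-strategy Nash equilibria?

Player 1 against L: payoffs 2, 5, 4, 6 → best response R4.
Player 1 against CL: payoffs 1, 8, 4, 5 → best response R2.
Player 1 against CR: payoffs 2, 9, 8, 5 → best response R2.
Player 1 against R: payoffs 3, 1, 5, 6 → best response R4.
Player 2 against R1: payoffs 4, 7, 2, 6 → best response CL.
Player 2 against R2: payoffs 9, 6, 1, 7 → best response L.
Player 2 against R3: payoffs 6, 0, 9, 4 → best response CR.
Player 2 against R4: payoffs 5, 6, 3, 1 → best response CL.
No profile is a mutual best response for all players.

There is no pure-strategy Nash equilibrium.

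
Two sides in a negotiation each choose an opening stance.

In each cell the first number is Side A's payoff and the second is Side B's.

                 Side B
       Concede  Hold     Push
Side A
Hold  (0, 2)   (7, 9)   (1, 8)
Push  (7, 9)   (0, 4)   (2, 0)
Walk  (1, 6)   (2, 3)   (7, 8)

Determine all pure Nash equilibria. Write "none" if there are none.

Side A against Concede: payoffs 0, 7, 1 → best response Push.
Side A against Hold: payoffs 7, 0, 2 → best response Hold.
Side A against Push: payoffs 1, 2, 7 → best response Walk.
Side B against Hold: payoffs 2, 9, 8 → best response Hold.
Side B against Push: payoffs 9, 4, 0 → best response Concede.
Side B against Walk: payoffs 6, 3, 8 → best response Push.
Mutual best responses: (Hold, Hold); (Push, Concede); (Walk, Push).

The pure Nash equilibria are (Hold, Hold) and (Push, Concede) and (Walk, Push).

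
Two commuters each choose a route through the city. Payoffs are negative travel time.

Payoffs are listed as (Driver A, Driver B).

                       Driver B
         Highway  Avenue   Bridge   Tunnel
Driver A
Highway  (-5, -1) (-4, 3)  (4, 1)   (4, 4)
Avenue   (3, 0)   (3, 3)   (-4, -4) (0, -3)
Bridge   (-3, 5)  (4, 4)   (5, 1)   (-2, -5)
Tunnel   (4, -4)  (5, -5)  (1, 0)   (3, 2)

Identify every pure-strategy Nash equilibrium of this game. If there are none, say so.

(Highway, Highway): Driver A can switch to Avenue (-5 → 3). Not NE.
(Highway, Avenue): Driver A can switch to Avenue (-4 → 3). Not NE.
(Highway, Bridge): Driver A can switch to Bridge (4 → 5). Not NE.
(Highway, Tunnel): Driver A gets 4, best alternative 3; Driver B gets 4, best alternative 3. No profitable deviation — NE.
(Avenue, Highway): Driver A can switch to Tunnel (3 → 4). Not NE.
(Avenue, Avenue): Driver A can switch to Bridge (3 → 4). Not NE.
(Avenue, Bridge): Driver A can switch to Highway (-4 → 4). Not NE.
(Avenue, Tunnel): Driver A can switch to Highway (0 → 4). Not NE.
(Bridge, Highway): Driver A can switch to Avenue (-3 → 3). Not NE.
(The remaining 7 profiles each have a profitable deviation by the same check.)

The unique pure-strategy Nash equilibrium is (Highway, Tunnel).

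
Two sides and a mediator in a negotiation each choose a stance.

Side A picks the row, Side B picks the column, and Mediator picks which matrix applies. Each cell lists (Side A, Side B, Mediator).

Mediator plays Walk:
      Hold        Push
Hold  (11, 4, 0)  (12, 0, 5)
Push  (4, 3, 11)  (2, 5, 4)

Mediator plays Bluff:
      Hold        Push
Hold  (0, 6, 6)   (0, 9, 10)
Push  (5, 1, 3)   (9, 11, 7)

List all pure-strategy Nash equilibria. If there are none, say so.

(Push, Push, Bluff)

(Hold, Hold, Walk): Mediator can switch to Bluff (0 → 6). Not NE.
(Hold, Hold, Bluff): Side A can switch to Push (0 → 5). Not NE.
(Hold, Push, Walk): Side B can switch to Hold (0 → 4). Not NE.
(Hold, Push, Bluff): Side A can switch to Push (0 → 9). Not NE.
(Push, Hold, Walk): Side A can switch to Hold (4 → 11). Not NE.
(Push, Hold, Bluff): Side B can switch to Push (1 → 11). Not NE.
(Push, Push, Bluff): Side A gets 9, best alternative 0; Side B gets 11, best alternative 1; Mediator gets 7, best alternative 4. No profitable deviation — NE.
(The remaining 1 profile has a profitable deviation by the same check.)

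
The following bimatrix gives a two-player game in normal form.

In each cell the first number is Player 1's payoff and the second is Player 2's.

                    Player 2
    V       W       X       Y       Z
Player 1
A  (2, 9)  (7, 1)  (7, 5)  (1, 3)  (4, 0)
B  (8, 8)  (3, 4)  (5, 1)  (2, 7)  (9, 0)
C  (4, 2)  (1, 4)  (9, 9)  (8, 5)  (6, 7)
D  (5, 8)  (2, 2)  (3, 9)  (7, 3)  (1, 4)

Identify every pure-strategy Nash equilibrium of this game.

The pure Nash equilibria are (B, V); (C, X).

Check each profile: it is a Nash equilibrium iff no player can strictly gain by switching unilaterally.
(A, V): Player 1 can switch to B (2 → 8). Not NE.
(A, W): Player 2 can switch to V (1 → 9). Not NE.
(A, X): Player 1 can switch to C (7 → 9). Not NE.
(A, Y): Player 1 can switch to B (1 → 2). Not NE.
(A, Z): Player 1 can switch to B (4 → 9). Not NE.
(B, V): Player 1 gets 8, best alternative 5; Player 2 gets 8, best alternative 7. No profitable deviation — NE.
(B, W): Player 1 can switch to A (3 → 7). Not NE.
(B, X): Player 1 can switch to A (5 → 7). Not NE.
(B, Y): Player 1 can switch to C (2 → 8). Not NE.
(B, Z): Player 2 can switch to V (0 → 8). Not NE.
(C, V): Player 1 can switch to B (4 → 8). Not NE.
(C, W): Player 1 can switch to A (1 → 7). Not NE.
(C, X): Player 1 gets 9, best alternative 7; Player 2 gets 9, best alternative 7. No profitable deviation — NE.
(C, Y): Player 2 can switch to X (5 → 9). Not NE.
(The remaining 6 profiles each have a profitable deviation by the same check.)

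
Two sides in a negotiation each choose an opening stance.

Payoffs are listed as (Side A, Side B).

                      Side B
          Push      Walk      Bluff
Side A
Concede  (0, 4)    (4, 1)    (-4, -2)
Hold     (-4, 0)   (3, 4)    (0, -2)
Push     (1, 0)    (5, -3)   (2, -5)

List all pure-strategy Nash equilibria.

Side A against Push: payoffs 0, -4, 1 → best response Push.
Side A against Walk: payoffs 4, 3, 5 → best response Push.
Side A against Bluff: payoffs -4, 0, 2 → best response Push.
Side B against Concede: payoffs 4, 1, -2 → best response Push.
Side B against Hold: payoffs 0, 4, -2 → best response Walk.
Side B against Push: payoffs 0, -3, -5 → best response Push.
Mutual best responses: (Push, Push).

(Push, Push)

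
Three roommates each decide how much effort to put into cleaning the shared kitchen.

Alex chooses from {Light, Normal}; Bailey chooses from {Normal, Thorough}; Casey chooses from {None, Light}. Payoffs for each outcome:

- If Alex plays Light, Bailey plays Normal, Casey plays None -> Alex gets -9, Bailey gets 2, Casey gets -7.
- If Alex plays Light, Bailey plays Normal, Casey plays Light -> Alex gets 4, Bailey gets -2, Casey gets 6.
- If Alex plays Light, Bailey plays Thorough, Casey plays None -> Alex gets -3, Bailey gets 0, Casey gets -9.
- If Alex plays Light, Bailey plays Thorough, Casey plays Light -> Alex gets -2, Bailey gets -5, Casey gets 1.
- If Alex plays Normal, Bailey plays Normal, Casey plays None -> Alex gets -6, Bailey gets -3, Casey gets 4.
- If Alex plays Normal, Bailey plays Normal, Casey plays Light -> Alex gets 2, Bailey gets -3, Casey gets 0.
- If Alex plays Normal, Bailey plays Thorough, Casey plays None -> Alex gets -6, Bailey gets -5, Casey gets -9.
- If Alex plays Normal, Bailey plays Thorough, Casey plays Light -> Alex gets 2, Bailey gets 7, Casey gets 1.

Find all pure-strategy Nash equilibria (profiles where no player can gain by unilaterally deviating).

(Light, Normal, None): Alex can switch to Normal (-9 → -6). Not NE.
(Light, Normal, Light): Alex gets 4, best alternative 2; Bailey gets -2, best alternative -5; Casey gets 6, best alternative -7. No profitable deviation — NE.
(Light, Thorough, None): Bailey can switch to Normal (0 → 2). Not NE.
(Light, Thorough, Light): Alex can switch to Normal (-2 → 2). Not NE.
(Normal, Normal, None): Alex gets -6, best alternative -9; Bailey gets -3, best alternative -5; Casey gets 4, best alternative 0. No profitable deviation — NE.
(Normal, Normal, Light): Alex can switch to Light (2 → 4). Not NE.
(Normal, Thorough, None): Alex can switch to Light (-6 → -3). Not NE.
(Normal, Thorough, Light): Alex gets 2, best alternative -2; Bailey gets 7, best alternative -3; Casey gets 1, best alternative -9. No profitable deviation — NE.

Pure-strategy Nash equilibria: (Light, Normal, Light); (Normal, Normal, None); (Normal, Thorough, Light)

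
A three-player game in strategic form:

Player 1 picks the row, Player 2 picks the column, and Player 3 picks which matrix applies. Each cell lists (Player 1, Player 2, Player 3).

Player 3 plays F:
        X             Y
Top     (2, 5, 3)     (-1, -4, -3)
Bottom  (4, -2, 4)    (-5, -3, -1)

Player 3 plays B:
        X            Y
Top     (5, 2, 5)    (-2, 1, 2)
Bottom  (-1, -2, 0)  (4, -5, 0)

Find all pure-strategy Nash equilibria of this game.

(Top, X, B) and (Bottom, X, F)

Player 1 against (X, F): payoffs 2, 4 → best response Bottom.
Player 1 against (X, B): payoffs 5, -1 → best response Top.
Player 1 against (Y, F): payoffs -1, -5 → best response Top.
Player 1 against (Y, B): payoffs -2, 4 → best response Bottom.
Player 2 against (Top, F): payoffs 5, -4 → best response X.
Player 2 against (Top, B): payoffs 2, 1 → best response X.
Player 2 against (Bottom, F): payoffs -2, -3 → best response X.
Player 2 against (Bottom, B): payoffs -2, -5 → best response X.
Player 3 against (Top, X): payoffs 3, 5 → best response B.
Player 3 against (Top, Y): payoffs -3, 2 → best response B.
Player 3 against (Bottom, X): payoffs 4, 0 → best response F.
Player 3 against (Bottom, Y): payoffs -1, 0 → best response B.
Mutual best responses: (Top, X, B); (Bottom, X, F).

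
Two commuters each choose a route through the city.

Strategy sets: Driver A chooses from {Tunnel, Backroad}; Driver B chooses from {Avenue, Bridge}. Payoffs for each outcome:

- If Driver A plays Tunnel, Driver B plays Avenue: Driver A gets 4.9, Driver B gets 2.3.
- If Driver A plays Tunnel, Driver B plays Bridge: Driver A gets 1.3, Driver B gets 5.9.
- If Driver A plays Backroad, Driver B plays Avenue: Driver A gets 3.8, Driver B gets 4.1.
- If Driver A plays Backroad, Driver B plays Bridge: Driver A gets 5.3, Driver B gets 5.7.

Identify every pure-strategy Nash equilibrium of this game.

(Backroad, Bridge)

Driver A against Avenue: payoffs 4.9, 3.8 → best response Tunnel.
Driver A against Bridge: payoffs 1.3, 5.3 → best response Backroad.
Driver B against Tunnel: payoffs 2.3, 5.9 → best response Bridge.
Driver B against Backroad: payoffs 4.1, 5.7 → best response Bridge.
Mutual best responses: (Backroad, Bridge).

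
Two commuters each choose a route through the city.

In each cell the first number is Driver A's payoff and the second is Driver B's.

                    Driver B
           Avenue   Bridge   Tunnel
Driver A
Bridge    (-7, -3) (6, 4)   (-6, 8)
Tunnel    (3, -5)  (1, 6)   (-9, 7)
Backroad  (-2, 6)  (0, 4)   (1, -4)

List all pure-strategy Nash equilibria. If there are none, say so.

No pure-strategy Nash equilibrium.

Mark each player's best response to every combination of opponents' strategies; a profile where every player is best-responding is a pure Nash equilibrium.
Driver A against Avenue: payoffs -7, 3, -2 → best response Tunnel.
Driver A against Bridge: payoffs 6, 1, 0 → best response Bridge.
Driver A against Tunnel: payoffs -6, -9, 1 → best response Backroad.
Driver B against Bridge: payoffs -3, 4, 8 → best response Tunnel.
Driver B against Tunnel: payoffs -5, 6, 7 → best response Tunnel.
Driver B against Backroad: payoffs 6, 4, -4 → best response Avenue.
No profile is a mutual best response for all players.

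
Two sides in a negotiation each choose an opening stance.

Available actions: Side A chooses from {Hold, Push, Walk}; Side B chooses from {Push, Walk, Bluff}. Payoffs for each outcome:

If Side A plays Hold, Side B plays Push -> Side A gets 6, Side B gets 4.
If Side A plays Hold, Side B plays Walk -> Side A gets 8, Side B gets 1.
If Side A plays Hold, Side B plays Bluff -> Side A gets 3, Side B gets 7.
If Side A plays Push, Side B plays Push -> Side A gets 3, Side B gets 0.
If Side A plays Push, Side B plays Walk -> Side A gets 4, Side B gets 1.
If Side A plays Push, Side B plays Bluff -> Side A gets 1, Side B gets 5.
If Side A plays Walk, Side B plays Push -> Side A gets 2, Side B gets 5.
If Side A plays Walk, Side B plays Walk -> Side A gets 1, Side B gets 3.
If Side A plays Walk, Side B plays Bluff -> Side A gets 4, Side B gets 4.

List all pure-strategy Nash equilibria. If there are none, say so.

Side A against Push: payoffs 6, 3, 2 → best response Hold.
Side A against Walk: payoffs 8, 4, 1 → best response Hold.
Side A against Bluff: payoffs 3, 1, 4 → best response Walk.
Side B against Hold: payoffs 4, 1, 7 → best response Bluff.
Side B against Push: payoffs 0, 1, 5 → best response Bluff.
Side B against Walk: payoffs 5, 3, 4 → best response Push.
No profile is a mutual best response for all players.

No pure-strategy Nash equilibrium.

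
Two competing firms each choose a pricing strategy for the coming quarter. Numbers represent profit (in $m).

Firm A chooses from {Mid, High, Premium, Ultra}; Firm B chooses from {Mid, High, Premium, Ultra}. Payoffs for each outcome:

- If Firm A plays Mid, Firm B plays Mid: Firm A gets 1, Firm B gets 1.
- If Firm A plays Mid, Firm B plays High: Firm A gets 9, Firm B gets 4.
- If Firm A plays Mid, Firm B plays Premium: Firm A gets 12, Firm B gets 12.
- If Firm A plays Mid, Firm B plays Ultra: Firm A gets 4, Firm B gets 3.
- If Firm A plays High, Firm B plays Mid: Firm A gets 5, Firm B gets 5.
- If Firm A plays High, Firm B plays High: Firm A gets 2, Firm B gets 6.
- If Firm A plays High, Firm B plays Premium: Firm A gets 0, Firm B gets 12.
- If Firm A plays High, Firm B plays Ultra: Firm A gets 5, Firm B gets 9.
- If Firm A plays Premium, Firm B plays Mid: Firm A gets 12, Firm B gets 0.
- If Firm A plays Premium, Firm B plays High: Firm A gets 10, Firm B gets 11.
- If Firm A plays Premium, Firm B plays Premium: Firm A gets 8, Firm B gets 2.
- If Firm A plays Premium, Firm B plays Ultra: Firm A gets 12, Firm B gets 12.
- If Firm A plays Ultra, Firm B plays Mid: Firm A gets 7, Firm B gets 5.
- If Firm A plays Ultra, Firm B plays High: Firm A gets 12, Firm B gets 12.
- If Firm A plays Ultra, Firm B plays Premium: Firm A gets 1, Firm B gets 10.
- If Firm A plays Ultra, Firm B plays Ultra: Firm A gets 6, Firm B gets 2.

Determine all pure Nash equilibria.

The pure Nash equilibria are (Mid, Premium), (Premium, Ultra), (Ultra, High).

Mark each player's best response to every combination of opponents' strategies; a profile where every player is best-responding is a pure Nash equilibrium.
Firm A against Mid: payoffs 1, 5, 12, 7 → best response Premium.
Firm A against High: payoffs 9, 2, 10, 12 → best response Ultra.
Firm A against Premium: payoffs 12, 0, 8, 1 → best response Mid.
Firm A against Ultra: payoffs 4, 5, 12, 6 → best response Premium.
Firm B against Mid: payoffs 1, 4, 12, 3 → best response Premium.
Firm B against High: payoffs 5, 6, 12, 9 → best response Premium.
Firm B against Premium: payoffs 0, 11, 2, 12 → best response Ultra.
Firm B against Ultra: payoffs 5, 12, 10, 2 → best response High.
Mutual best responses: (Mid, Premium); (Premium, Ultra); (Ultra, High).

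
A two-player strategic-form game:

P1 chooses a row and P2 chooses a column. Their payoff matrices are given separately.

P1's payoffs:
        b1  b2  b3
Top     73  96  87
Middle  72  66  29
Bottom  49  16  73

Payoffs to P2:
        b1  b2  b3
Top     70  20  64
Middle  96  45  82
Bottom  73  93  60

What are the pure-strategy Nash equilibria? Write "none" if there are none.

(Top, b1)

(Top, b1): P1 gets 73, best alternative 72; P2 gets 70, best alternative 64. No profitable deviation — NE.
(Top, b2): P2 can switch to b1 (20 → 70). Not NE.
(Top, b3): P2 can switch to b1 (64 → 70). Not NE.
(Middle, b1): P1 can switch to Top (72 → 73). Not NE.
(Middle, b2): P1 can switch to Top (66 → 96). Not NE.
(Middle, b3): P1 can switch to Top (29 → 87). Not NE.
(Bottom, b1): P1 can switch to Top (49 → 73). Not NE.
(Bottom, b2): P1 can switch to Top (16 → 96). Not NE.
(Bottom, b3): P1 can switch to Top (73 → 87). Not NE.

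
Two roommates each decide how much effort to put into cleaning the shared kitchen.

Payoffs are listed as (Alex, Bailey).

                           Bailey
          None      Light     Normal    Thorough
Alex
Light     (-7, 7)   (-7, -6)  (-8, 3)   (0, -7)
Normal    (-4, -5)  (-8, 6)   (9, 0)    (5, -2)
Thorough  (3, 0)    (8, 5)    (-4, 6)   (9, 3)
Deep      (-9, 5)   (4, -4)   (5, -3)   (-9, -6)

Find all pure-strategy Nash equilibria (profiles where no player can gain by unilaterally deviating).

Check each profile: it is a Nash equilibrium iff no player can strictly gain by switching unilaterally.
(Light, None): Alex can switch to Normal (-7 → -4). Not NE.
(Light, Light): Alex can switch to Thorough (-7 → 8). Not NE.
(Light, Normal): Alex can switch to Normal (-8 → 9). Not NE.
(Light, Thorough): Alex can switch to Normal (0 → 5). Not NE.
(Normal, None): Alex can switch to Thorough (-4 → 3). Not NE.
(Normal, Light): Alex can switch to Light (-8 → -7). Not NE.
(Normal, Normal): Bailey can switch to Light (0 → 6). Not NE.
(Normal, Thorough): Alex can switch to Thorough (5 → 9). Not NE.
(The remaining 8 profiles each have a profitable deviation by the same check.)

none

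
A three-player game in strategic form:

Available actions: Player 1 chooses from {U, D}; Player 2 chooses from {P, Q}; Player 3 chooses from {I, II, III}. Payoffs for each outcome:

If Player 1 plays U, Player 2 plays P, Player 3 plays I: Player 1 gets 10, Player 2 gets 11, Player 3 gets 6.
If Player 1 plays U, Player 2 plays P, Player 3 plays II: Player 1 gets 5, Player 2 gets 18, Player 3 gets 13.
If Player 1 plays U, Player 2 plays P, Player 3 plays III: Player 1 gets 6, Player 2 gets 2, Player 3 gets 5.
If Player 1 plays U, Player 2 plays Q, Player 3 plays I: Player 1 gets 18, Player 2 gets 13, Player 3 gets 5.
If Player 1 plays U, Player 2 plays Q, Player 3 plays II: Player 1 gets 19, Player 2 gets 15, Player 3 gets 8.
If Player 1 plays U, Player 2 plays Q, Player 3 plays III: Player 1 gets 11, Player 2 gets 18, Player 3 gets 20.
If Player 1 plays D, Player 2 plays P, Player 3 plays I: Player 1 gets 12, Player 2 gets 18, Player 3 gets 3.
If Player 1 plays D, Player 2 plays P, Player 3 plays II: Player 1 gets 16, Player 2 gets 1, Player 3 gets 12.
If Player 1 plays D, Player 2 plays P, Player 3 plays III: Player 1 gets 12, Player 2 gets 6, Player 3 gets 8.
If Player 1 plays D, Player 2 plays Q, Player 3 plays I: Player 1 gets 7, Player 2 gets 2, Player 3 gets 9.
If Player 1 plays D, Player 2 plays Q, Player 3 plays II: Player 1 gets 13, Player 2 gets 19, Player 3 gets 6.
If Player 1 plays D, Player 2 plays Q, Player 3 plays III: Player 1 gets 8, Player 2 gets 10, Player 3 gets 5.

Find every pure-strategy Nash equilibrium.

(U, Q, III)

Mark each player's best response to every combination of opponents' strategies; a profile where every player is best-responding is a pure Nash equilibrium.
Player 1 against (P, I): payoffs 10, 12 → best response D.
Player 1 against (P, II): payoffs 5, 16 → best response D.
Player 1 against (P, III): payoffs 6, 12 → best response D.
Player 1 against (Q, I): payoffs 18, 7 → best response U.
Player 1 against (Q, II): payoffs 19, 13 → best response U.
Player 1 against (Q, III): payoffs 11, 8 → best response U.
Player 2 against (U, I): payoffs 11, 13 → best response Q.
Player 2 against (U, II): payoffs 18, 15 → best response P.
Player 2 against (U, III): payoffs 2, 18 → best response Q.
Player 2 against (D, I): payoffs 18, 2 → best response P.
Player 2 against (D, II): payoffs 1, 19 → best response Q.
Player 2 against (D, III): payoffs 6, 10 → best response Q.
Player 3 against (U, P): payoffs 6, 13, 5 → best response II.
Player 3 against (U, Q): payoffs 5, 8, 20 → best response III.
Player 3 against (D, P): payoffs 3, 12, 8 → best response II.
Player 3 against (D, Q): payoffs 9, 6, 5 → best response I.
Mutual best responses: (U, Q, III).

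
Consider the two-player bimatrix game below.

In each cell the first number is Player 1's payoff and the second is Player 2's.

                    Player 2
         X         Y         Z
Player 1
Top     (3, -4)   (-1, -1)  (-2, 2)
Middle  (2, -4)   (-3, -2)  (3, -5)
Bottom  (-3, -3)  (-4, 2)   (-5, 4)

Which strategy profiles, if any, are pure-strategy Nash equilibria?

This game has no pure Nash equilibrium.

Player 1 against X: payoffs 3, 2, -3 → best response Top.
Player 1 against Y: payoffs -1, -3, -4 → best response Top.
Player 1 against Z: payoffs -2, 3, -5 → best response Middle.
Player 2 against Top: payoffs -4, -1, 2 → best response Z.
Player 2 against Middle: payoffs -4, -2, -5 → best response Y.
Player 2 against Bottom: payoffs -3, 2, 4 → best response Z.
No profile is a mutual best response for all players.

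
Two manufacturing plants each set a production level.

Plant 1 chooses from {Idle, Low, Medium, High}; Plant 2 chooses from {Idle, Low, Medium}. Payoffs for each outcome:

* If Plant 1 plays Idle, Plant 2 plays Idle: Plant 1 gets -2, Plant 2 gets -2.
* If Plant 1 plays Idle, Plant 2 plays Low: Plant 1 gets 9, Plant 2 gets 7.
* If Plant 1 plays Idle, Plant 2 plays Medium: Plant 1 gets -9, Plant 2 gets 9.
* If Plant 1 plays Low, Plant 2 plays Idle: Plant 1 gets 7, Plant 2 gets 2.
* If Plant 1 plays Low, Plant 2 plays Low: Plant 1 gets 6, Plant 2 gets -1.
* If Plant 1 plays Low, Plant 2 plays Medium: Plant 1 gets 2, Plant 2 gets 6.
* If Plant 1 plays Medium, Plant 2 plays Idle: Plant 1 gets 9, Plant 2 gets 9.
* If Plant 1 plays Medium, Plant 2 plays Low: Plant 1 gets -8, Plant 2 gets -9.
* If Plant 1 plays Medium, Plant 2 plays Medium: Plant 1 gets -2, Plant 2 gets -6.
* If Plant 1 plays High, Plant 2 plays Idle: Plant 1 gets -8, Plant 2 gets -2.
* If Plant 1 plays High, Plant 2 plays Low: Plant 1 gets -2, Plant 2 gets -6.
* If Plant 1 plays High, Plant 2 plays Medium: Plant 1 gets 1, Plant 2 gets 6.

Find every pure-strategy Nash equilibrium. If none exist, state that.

The pure Nash equilibria are (Low, Medium); (Medium, Idle).

For each player, find the best response to each opponent profile; mutual best responses are the pure NE.
Plant 1 against Idle: payoffs -2, 7, 9, -8 → best response Medium.
Plant 1 against Low: payoffs 9, 6, -8, -2 → best response Idle.
Plant 1 against Medium: payoffs -9, 2, -2, 1 → best response Low.
Plant 2 against Idle: payoffs -2, 7, 9 → best response Medium.
Plant 2 against Low: payoffs 2, -1, 6 → best response Medium.
Plant 2 against Medium: payoffs 9, -9, -6 → best response Idle.
Plant 2 against High: payoffs -2, -6, 6 → best response Medium.
Mutual best responses: (Low, Medium); (Medium, Idle).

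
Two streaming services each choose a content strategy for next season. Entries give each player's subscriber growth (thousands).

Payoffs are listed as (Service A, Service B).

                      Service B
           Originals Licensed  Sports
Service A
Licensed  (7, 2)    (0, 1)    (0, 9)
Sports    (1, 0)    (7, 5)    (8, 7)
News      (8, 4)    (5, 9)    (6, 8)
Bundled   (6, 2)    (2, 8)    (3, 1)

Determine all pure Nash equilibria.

The unique pure-strategy Nash equilibrium is (Sports, Sports).

For each strategy profile, look for a profitable unilateral deviation.
(Licensed, Originals): Service A can switch to News (7 → 8). Not NE.
(Licensed, Licensed): Service A can switch to Sports (0 → 7). Not NE.
(Licensed, Sports): Service A can switch to Sports (0 → 8). Not NE.
(Sports, Originals): Service A can switch to Licensed (1 → 7). Not NE.
(Sports, Licensed): Service B can switch to Sports (5 → 7). Not NE.
(Sports, Sports): Service A gets 8, best alternative 6; Service B gets 7, best alternative 5. No profitable deviation — NE.
(News, Originals): Service B can switch to Licensed (4 → 9). Not NE.
(News, Licensed): Service A can switch to Sports (5 → 7). Not NE.
(News, Sports): Service A can switch to Sports (6 → 8). Not NE.
(Bundled, Originals): Service A can switch to Licensed (6 → 7). Not NE.
(Bundled, Licensed): Service A can switch to Sports (2 → 7). Not NE.
(The remaining 1 profile has a profitable deviation by the same check.)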